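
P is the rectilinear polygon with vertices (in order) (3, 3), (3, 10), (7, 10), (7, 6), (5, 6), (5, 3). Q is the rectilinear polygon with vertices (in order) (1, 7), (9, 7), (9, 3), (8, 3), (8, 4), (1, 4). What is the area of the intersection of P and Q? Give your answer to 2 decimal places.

8.00

The intersection is the polygon with vertices (3,7), (7,7), (7,6), (5,6), (5,4), (3,4).
By the shoelace formula its area is 8.00.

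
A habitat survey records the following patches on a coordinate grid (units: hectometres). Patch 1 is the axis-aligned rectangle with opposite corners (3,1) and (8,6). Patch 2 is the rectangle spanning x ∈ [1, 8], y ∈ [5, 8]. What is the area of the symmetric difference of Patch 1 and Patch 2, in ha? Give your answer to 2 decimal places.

|Patch 1∩Patch 2|: x∈[3,8], y∈[5,6] → 5·1 = 5.
|Patch 1 △ Patch 2| = |Patch 1| + |Patch 2| − 2·|Patch 1∩Patch 2| = 25 + 21 − 10 = 36.00.

36.00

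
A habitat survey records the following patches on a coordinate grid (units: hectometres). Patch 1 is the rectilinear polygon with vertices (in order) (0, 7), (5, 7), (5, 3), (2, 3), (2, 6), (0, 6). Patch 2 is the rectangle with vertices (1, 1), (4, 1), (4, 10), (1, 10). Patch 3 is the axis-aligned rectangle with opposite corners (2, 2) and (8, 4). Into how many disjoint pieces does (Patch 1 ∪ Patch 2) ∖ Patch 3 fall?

(Patch 1 ∪ Patch 2) ∖ Patch 3 is a single connected region.

1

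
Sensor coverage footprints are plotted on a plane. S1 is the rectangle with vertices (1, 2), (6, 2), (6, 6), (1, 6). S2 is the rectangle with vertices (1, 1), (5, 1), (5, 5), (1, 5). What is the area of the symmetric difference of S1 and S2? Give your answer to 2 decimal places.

|S1∩S2|: x∈[1,5], y∈[2,5] → 4·3 = 12.
|S1 △ S2| = |S1| + |S2| − 2·|S1∩S2| = 20 + 16 − 24 = 12.00.

12.00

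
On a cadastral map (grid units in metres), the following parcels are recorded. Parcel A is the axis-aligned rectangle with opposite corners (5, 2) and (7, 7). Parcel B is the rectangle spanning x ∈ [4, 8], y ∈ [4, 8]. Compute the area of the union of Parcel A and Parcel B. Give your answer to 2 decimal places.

20.00

By inclusion–exclusion:
Individual areas: |Parcel A| = 10, |Parcel B| = 16.
|Parcel A∩Parcel B|: x∈[5,7], y∈[4,7] → 2·3 = 6.
|Parcel A ∪ Parcel B| = 26 − 6 = 20.00.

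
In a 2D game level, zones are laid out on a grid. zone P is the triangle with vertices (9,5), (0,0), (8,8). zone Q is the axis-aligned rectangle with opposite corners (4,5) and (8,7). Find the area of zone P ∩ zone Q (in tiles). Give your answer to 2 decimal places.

4.00

The intersection is the polygon with vertices (7,7), (8,7), (8,5), (5,5).
By the shoelace formula its area is 4.00.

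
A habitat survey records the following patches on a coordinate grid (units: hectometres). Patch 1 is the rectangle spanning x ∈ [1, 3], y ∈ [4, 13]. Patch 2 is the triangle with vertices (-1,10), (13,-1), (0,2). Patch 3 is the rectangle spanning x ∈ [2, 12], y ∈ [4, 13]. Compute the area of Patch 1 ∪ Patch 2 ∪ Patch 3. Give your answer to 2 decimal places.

137.02

By inclusion–exclusion:
Individual areas: |Patch 1| = 18, |Patch 2| = 50.5, |Patch 3| = 90.
|Patch 1∩Patch 2| = 7.2857.
|Patch 1∩Patch 3|: x∈[2,3], y∈[4,13] → 1·9 = 9.
|Patch 2∩Patch 3| = 8.4448.
|Patch 1∩Patch 2∩Patch 3| = 3.25.
|Patch 1 ∪ Patch 2 ∪ Patch 3| = 158.5 − 24.7305 + 3.25 = 137.02.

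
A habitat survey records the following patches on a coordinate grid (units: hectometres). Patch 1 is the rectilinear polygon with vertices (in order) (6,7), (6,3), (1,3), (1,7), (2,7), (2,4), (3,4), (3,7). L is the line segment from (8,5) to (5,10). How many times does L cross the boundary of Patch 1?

0

The segment lies entirely outside Patch 1 and never meets its boundary.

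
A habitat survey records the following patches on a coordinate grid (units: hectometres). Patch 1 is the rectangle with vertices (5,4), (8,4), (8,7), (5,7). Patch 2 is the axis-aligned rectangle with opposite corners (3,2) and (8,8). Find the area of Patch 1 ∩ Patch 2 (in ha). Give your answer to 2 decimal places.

|Patch 1∩Patch 2|: x∈[5,8], y∈[4,7] → 3·3 = 9.

9.00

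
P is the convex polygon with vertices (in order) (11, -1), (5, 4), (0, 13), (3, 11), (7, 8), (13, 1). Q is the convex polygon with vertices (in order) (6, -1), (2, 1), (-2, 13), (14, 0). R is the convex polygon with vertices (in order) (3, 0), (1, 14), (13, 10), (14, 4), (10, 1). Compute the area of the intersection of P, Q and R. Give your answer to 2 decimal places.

23.30

The intersection is the polygon with vertices (1.646,10.038), (11.44,2.08), (10,1), (8.805,0.829), (5,4).
By the shoelace formula its area is 23.30.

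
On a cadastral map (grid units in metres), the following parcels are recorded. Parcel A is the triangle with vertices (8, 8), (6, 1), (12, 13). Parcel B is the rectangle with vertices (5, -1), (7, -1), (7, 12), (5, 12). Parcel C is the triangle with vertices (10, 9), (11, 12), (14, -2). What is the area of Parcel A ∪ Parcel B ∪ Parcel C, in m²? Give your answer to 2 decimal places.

45.20

By inclusion–exclusion:
Individual areas: |Parcel A| = 9, |Parcel B| = 26, |Parcel C| = 11.5.
|Parcel A∩Parcel B| = 0.75.
|Parcel A∩Parcel C| = 0.5519.
|Parcel B∩Parcel C| = 0.
|Parcel A∩Parcel B∩Parcel C| = 0.
|Parcel A ∪ Parcel B ∪ Parcel C| = 46.5 − 1.3019 + 0 = 45.20.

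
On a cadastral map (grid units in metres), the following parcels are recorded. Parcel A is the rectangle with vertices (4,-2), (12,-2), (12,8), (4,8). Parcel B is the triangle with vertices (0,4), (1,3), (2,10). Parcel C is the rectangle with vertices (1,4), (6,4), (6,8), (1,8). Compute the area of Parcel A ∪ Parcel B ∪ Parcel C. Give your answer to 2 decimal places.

By inclusion–exclusion:
Individual areas: |Parcel A| = 80, |Parcel B| = 4, |Parcel C| = 20.
|Parcel A∩Parcel B| = 0.
|Parcel A∩Parcel C|: x∈[4,6], y∈[4,8] → 2·4 = 8.
|Parcel B∩Parcel C| = 1.5476.
|Parcel A∩Parcel B∩Parcel C| = 0.
|Parcel A ∪ Parcel B ∪ Parcel C| = 104 − 9.5476 + 0 = 94.45.

94.45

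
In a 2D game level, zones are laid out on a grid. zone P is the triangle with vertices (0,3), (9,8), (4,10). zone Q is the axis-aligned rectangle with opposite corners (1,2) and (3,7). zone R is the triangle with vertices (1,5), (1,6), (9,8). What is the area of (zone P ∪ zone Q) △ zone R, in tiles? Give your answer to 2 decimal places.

|zone P ∪ zone Q| = 27.1687.
|(zone P ∪ zone Q) ∩ zone R| = 4.
|(zone P ∪ zone Q) △ zone R| = 27.1687 + 4 − 8 = 23.17.

23.17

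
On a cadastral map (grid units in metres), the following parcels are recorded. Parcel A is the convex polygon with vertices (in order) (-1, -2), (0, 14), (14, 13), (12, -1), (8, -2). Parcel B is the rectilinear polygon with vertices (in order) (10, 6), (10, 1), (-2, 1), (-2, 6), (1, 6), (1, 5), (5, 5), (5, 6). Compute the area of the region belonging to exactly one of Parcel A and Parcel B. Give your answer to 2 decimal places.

164.44

|Parcel A| = 207, |Parcel B| = 56, |Parcel A∩Parcel B| = 49.2812.
|Parcel A △ Parcel B| = |Parcel A| + |Parcel B| − 2·|Parcel A∩Parcel B| = 207 + 56 − 98.5625 = 164.44.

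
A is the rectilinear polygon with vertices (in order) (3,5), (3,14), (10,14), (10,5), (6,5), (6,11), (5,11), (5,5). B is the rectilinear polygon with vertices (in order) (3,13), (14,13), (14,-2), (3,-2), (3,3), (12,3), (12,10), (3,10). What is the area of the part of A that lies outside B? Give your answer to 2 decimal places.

37.00

|A| = 57, |A∩B| = 20.
|A ∖ B| = |A| − |A∩B| = 57 − 20 = 37.00.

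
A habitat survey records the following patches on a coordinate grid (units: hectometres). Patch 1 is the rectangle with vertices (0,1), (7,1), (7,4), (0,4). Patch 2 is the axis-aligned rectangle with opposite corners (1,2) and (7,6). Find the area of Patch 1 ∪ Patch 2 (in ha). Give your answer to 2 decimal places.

By inclusion–exclusion:
Individual areas: |Patch 1| = 21, |Patch 2| = 24.
|Patch 1∩Patch 2|: x∈[1,7], y∈[2,4] → 6·2 = 12.
|Patch 1 ∪ Patch 2| = 45 − 12 = 33.00.

33.00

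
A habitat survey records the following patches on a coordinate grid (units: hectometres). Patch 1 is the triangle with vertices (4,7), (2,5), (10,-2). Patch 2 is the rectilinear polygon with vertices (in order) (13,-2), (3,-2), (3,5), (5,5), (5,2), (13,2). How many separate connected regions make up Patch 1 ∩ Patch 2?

Patch 1 ∩ Patch 2 splits into 2 disjoint pieces (area 3.5, area 3.8095).

2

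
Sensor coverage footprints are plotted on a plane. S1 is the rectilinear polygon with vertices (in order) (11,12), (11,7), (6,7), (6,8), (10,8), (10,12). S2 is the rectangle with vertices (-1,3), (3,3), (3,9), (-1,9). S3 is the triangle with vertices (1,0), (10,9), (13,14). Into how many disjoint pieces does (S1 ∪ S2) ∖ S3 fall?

4

(S1 ∪ S2) ∖ S3 splits into 4 disjoint pieces (area 0.9167, area 4.3333, area 1.4286, area 24).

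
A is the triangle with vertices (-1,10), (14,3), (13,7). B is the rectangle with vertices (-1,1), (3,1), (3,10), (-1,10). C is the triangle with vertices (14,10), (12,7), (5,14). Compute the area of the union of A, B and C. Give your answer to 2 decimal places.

By inclusion–exclusion:
Individual areas: |A| = 26.5, |B| = 36, |C| = 17.5.
|A∩B| = 2.019.
|A∩C| = 0.0426.
|B∩C| = 0.
|A∩B∩C| = 0.
|A ∪ B ∪ C| = 80 − 2.0617 + 0 = 77.94.

77.94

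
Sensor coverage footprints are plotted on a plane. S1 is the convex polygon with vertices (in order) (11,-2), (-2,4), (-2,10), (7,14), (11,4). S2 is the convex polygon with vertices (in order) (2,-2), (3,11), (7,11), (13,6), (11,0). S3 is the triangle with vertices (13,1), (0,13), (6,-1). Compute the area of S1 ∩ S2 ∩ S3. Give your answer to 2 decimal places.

The intersection is the polygon with vertices (2.945,10.282), (11,2.846), (11,0.429), (7.75,-0.5), (5.301,0.63), (2.674,6.761).
By the shoelace formula its area is 45.43.

45.43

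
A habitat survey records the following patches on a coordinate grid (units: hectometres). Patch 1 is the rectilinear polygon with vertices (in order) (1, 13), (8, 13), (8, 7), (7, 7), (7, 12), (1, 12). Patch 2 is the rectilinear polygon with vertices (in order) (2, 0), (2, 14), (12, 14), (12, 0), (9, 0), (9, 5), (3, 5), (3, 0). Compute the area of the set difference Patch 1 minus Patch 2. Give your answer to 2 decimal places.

1.00

|Patch 1| = 12, |Patch 1∩Patch 2| = 11.
|Patch 1 ∖ Patch 2| = |Patch 1| − |Patch 1∩Patch 2| = 12 − 11 = 1.00.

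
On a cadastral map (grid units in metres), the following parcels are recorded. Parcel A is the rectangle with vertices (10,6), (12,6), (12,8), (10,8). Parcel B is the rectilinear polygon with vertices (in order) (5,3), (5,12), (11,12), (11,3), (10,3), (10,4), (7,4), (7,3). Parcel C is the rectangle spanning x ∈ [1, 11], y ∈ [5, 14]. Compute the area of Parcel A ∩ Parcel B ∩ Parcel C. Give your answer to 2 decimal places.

The intersection is the polygon with vertices (10,8), (11,8), (11,6), (10,6).
By the shoelace formula its area is 2.00.

2.00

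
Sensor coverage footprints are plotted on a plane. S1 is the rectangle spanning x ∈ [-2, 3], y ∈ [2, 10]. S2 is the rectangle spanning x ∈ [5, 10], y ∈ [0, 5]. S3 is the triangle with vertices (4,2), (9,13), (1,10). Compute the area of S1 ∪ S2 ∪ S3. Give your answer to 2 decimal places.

96.02

By inclusion–exclusion:
Individual areas: |S1| = 40, |S2| = 25, |S3| = 36.5.
|S1∩S2| = 0 (no overlap).
|S1∩S3| = 5.3333.
|S2∩S3| = 0.1455.
|S1∩S2∩S3| = 0.
|S1 ∪ S2 ∪ S3| = 101.5 − 5.4788 + 0 = 96.02.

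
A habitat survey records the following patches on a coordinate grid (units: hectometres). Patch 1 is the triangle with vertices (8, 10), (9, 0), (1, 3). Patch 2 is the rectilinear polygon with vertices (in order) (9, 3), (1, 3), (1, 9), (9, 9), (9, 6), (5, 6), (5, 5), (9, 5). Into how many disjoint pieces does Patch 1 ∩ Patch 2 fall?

1

Patch 1 ∩ Patch 2 is a single connected region.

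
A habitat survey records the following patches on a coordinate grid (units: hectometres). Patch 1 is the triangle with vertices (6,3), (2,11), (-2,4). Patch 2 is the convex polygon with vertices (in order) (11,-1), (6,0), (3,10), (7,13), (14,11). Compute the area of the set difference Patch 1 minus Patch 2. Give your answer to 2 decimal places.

|Patch 1| = 30, |Patch 1∩Patch 2| = 1.9724.
|Patch 1 ∖ Patch 2| = |Patch 1| − |Patch 1∩Patch 2| = 30 − 1.9724 = 28.03.

28.03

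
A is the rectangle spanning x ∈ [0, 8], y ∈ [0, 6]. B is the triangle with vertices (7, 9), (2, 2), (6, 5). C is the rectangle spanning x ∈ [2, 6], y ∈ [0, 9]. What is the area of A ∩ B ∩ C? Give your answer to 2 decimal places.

The intersection is the polygon with vertices (2,2), (4.857,6), (6,6), (6,5).
By the shoelace formula its area is 4.29.

4.29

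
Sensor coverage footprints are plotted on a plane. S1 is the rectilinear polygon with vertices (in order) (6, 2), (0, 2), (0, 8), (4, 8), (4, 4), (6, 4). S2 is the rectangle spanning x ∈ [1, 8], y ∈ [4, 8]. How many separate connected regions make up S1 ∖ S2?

1

S1 ∖ S2 is a single connected region.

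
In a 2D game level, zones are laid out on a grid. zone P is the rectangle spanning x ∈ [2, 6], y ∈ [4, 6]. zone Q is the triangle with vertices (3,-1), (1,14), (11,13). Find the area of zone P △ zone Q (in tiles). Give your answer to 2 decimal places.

|zone P| = 8, |zone Q| = 74, |zone P∩zone Q| = 7.5821.
|zone P △ zone Q| = |zone P| + |zone Q| − 2·|zone P∩zone Q| = 8 + 74 − 15.1643 = 66.84.

66.84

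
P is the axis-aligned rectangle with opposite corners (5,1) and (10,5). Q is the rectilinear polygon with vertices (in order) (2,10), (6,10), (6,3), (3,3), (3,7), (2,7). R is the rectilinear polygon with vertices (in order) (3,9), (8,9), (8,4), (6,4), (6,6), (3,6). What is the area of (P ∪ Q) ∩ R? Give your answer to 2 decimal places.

|P ∪ Q| = 42.
|(P ∪ Q) ∩ R| = 11.00.

11.00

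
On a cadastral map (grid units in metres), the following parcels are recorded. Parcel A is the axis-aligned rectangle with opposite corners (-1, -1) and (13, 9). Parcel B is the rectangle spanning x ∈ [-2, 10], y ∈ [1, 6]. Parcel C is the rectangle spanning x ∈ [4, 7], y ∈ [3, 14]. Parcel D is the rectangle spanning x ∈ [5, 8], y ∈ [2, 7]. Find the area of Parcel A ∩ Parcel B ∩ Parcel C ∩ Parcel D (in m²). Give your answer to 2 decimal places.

The intersection is the polygon with vertices (7,3), (5,3), (5,6), (7,6).
By the shoelace formula its area is 6.00.

6.00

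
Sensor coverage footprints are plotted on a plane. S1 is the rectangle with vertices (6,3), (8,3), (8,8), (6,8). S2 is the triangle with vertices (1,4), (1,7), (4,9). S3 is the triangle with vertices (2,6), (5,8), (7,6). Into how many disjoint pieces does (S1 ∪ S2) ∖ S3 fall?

(S1 ∪ S2) ∖ S3 splits into 2 disjoint pieces (area 9.5, area 4.4778).

2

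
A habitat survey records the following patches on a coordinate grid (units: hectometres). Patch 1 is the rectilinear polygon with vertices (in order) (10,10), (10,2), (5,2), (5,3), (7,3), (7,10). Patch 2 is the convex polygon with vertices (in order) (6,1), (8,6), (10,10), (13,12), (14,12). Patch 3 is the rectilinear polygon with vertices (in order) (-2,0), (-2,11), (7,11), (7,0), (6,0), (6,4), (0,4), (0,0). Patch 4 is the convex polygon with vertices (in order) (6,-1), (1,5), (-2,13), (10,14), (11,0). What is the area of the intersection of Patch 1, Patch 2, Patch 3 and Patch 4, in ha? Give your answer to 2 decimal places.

0.35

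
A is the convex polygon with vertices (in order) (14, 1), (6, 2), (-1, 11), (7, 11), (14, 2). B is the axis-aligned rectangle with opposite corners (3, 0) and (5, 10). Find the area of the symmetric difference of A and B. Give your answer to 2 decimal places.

74.29

|A| = 76, |B| = 20, |A∩B| = 10.8571.
|A △ B| = |A| + |B| − 2·|A∩B| = 76 + 20 − 21.7143 = 74.29.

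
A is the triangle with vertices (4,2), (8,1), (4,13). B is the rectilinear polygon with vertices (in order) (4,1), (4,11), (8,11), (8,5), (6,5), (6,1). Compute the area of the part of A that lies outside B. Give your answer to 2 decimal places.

5.50

|A| = 22, |A∩B| = 16.5.
|A ∖ B| = |A| − |A∩B| = 22 − 16.5 = 5.50.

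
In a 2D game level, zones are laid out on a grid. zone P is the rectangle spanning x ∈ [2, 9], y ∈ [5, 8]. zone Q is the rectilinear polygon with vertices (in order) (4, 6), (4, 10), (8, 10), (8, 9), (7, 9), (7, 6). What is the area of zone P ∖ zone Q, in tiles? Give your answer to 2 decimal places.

15.00

|zone P| = 21, |zone P∩zone Q| = 6.
|zone P ∖ zone Q| = |zone P| − |zone P∩zone Q| = 21 − 6 = 15.00.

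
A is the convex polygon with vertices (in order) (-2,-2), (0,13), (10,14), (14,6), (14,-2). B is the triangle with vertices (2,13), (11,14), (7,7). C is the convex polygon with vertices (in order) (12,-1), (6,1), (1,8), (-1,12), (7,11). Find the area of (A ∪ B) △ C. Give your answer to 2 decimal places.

|A ∪ B| = 218.414.
|(A ∪ B) ∩ C| = 73.9532.
|(A ∪ B) △ C| = 218.414 + 74.5 − 147.9064 = 145.01.

145.01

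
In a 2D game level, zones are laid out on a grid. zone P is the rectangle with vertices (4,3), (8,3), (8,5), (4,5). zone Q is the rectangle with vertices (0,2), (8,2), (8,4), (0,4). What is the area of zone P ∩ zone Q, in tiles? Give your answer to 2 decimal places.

|zone P∩zone Q|: x∈[4,8], y∈[3,4] → 4·1 = 4.

4.00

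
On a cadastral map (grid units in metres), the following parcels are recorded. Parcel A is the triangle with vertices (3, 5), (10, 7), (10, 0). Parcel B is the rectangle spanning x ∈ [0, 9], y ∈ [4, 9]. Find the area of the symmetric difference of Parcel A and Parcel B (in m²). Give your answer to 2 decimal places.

48.61

|Parcel A| = 24.5, |Parcel B| = 45, |Parcel A∩Parcel B| = 10.4429.
|Parcel A △ Parcel B| = |Parcel A| + |Parcel B| − 2·|Parcel A∩Parcel B| = 24.5 + 45 − 20.8857 = 48.61.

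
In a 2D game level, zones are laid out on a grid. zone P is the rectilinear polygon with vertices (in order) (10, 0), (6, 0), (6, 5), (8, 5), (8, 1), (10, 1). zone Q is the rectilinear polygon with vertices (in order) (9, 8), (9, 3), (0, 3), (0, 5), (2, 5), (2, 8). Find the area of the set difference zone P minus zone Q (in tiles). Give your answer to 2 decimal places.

|zone P| = 12, |zone P∩zone Q| = 4.
|zone P ∖ zone Q| = |zone P| − |zone P∩zone Q| = 12 − 4 = 8.00.

8.00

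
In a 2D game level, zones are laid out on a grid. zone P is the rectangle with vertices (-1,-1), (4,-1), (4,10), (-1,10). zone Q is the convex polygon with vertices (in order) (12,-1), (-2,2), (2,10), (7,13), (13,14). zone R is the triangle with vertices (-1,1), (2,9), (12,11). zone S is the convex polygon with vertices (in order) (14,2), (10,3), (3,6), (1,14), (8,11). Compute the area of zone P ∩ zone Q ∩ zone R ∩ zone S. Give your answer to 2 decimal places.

4.73

The intersection is the polygon with vertices (4,9.4), (4,5.571), (3,6), (2.238,9.048).
By the shoelace formula its area is 4.73.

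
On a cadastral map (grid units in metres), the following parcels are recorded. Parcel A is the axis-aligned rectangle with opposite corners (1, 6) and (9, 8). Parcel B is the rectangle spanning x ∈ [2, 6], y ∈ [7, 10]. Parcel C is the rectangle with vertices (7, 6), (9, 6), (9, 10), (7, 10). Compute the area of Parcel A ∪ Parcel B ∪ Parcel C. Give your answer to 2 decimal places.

By inclusion–exclusion:
Individual areas: |Parcel A| = 16, |Parcel B| = 12, |Parcel C| = 8.
|Parcel A∩Parcel B|: x∈[2,6], y∈[7,8] → 4·1 = 4.
|Parcel A∩Parcel C|: x∈[7,9], y∈[6,8] → 2·2 = 4.
|Parcel B∩Parcel C| = 0 (no overlap).
|Parcel A∩Parcel B∩Parcel C| = 0.
|Parcel A ∪ Parcel B ∪ Parcel C| = 36 − 8 + 0 = 28.00.

28.00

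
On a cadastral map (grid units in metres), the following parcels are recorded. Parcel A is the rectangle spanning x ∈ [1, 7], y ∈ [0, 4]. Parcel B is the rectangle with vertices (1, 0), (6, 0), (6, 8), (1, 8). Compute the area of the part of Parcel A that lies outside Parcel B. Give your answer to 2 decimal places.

|Parcel A∩Parcel B|: x∈[1,6], y∈[0,4] → 5·4 = 20.
|Parcel A| = 24.
|Parcel A ∖ Parcel B| = |Parcel A| − |Parcel A∩Parcel B| = 24 − 20 = 4.00.

4.00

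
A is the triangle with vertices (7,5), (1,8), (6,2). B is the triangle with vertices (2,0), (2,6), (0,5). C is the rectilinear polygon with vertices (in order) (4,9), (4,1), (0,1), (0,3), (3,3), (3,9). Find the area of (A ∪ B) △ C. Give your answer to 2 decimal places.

23.80

|A ∪ B| = 16.5.
|(A ∪ B) ∩ C| = 3.35.
|(A ∪ B) △ C| = 16.5 + 14 − 6.7 = 23.80.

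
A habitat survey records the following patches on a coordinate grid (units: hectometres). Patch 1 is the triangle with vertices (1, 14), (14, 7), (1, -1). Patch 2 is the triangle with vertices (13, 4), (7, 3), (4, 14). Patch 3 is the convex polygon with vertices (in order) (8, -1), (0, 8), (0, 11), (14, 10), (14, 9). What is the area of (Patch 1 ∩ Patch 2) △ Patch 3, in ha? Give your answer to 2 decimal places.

|Patch 1 ∩ Patch 2| = 27.9492.
|(Patch 1 ∩ Patch 2) ∩ Patch 3| = 26.12.
|(Patch 1 ∩ Patch 2) △ Patch 3| = 27.9492 + 95 − 52.2401 = 70.71.

70.71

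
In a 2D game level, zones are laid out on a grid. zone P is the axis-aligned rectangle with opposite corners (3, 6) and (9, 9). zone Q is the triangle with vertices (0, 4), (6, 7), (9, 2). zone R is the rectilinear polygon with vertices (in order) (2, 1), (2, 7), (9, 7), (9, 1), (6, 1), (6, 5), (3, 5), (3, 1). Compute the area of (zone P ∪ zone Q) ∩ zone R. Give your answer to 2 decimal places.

|zone P ∪ zone Q| = 36.2.
|(zone P ∪ zone Q) ∩ zone R| = 16.76.

16.76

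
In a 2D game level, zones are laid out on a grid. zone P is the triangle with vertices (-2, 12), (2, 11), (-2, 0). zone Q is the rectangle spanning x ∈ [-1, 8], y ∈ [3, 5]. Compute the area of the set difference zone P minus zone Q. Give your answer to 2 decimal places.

23.09

|zone P| = 24, |zone P∩zone Q| = 0.9091.
|zone P ∖ zone Q| = |zone P| − |zone P∩zone Q| = 24 − 0.9091 = 23.09.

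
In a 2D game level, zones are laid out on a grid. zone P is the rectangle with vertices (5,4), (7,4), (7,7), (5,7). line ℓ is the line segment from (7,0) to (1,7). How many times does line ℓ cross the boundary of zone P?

0

The segment lies entirely outside zone P and never meets its boundary.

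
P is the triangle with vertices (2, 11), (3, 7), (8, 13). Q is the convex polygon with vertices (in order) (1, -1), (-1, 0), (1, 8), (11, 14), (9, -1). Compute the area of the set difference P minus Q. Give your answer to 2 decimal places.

|P| = 13, |P∩Q| = 4.5594.
|P ∖ Q| = |P| − |P∩Q| = 13 − 4.5594 = 8.44.

8.44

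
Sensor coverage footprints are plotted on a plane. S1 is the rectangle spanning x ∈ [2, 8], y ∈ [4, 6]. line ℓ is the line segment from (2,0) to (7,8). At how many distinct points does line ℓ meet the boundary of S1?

2

The segment meets the boundary at (5.75,6), (4.5,4).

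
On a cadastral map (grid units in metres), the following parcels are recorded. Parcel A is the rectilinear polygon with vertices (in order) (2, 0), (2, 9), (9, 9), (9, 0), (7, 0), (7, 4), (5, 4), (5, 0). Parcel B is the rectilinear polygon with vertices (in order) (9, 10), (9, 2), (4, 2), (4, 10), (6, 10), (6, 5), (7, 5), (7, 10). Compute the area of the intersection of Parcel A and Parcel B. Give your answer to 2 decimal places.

27.00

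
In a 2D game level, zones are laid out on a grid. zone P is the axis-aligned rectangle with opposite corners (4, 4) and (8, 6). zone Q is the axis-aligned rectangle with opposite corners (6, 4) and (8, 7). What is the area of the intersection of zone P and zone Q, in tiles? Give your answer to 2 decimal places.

4.00

|zone P∩zone Q|: x∈[6,8], y∈[4,6] → 2·2 = 4.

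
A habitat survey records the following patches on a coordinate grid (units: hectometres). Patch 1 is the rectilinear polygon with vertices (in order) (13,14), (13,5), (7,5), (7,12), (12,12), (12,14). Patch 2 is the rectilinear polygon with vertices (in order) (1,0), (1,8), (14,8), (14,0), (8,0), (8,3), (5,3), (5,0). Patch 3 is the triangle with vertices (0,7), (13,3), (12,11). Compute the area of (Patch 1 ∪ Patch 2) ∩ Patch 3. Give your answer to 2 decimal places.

47.01

The region (Patch 1 ∪ Patch 2) ∩ Patch 3 is the polygon with vertices (1,7.333), (3,8), (7,8), (7,9.333), (12,11), (13,3), (1,6.692).
By the shoelace formula its area is 47.01.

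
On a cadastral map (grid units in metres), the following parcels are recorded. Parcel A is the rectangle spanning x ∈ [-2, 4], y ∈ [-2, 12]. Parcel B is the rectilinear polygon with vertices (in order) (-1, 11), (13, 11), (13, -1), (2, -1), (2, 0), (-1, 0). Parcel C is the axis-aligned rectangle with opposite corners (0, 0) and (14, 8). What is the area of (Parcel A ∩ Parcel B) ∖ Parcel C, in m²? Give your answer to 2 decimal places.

|Parcel A ∩ Parcel B| = 57.
|(Parcel A ∩ Parcel B) ∩ Parcel C| = 32.
|(Parcel A ∩ Parcel B) ∖ Parcel C| = 57 − 32 = 25.00.

25.00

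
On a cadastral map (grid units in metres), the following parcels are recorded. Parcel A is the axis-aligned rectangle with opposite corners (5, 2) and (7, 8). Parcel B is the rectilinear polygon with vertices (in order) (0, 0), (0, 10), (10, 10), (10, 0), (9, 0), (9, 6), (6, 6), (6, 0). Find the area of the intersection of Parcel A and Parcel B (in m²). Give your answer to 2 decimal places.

8.00

The intersection is the polygon with vertices (5,2), (5,8), (7,8), (7,6), (6,6), (6,2).
By the shoelace formula its area is 8.00.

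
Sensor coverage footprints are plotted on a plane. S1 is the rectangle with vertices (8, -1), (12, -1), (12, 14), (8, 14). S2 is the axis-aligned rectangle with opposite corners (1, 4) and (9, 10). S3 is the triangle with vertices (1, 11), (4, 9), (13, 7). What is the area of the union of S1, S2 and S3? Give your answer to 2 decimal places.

102.81

By inclusion–exclusion:
Individual areas: |S1| = 60, |S2| = 48, |S3| = 6.
|S1∩S2|: x∈[8,9], y∈[4,10] → 1·6 = 6.
|S1∩S3| = 1.3333.
|S2∩S3| = 4.3611.
|S1∩S2∩S3| = 0.5.
|S1 ∪ S2 ∪ S3| = 114 − 11.6944 + 0.5 = 102.81.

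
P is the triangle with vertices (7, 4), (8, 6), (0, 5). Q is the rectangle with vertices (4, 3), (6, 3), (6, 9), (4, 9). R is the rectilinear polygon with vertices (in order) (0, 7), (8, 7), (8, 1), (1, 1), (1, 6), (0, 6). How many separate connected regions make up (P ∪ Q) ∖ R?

(P ∪ Q) ∖ R splits into 2 disjoint pieces (area 0.1339, area 4).

2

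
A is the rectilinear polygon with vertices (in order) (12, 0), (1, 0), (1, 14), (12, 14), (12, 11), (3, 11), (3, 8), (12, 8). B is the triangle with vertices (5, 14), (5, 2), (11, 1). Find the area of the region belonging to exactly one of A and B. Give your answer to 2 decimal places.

|A| = 127, |B| = 36, |A∩B| = 29.7692.
|A △ B| = |A| + |B| − 2·|A∩B| = 127 + 36 − 59.5385 = 103.46.

103.46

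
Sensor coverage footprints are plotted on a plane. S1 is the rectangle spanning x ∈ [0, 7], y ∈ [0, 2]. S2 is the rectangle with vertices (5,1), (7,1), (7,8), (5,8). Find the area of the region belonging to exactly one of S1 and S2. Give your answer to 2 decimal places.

|S1∩S2|: x∈[5,7], y∈[1,2] → 2·1 = 2.
|S1 △ S2| = |S1| + |S2| − 2·|S1∩S2| = 14 + 14 − 4 = 24.00.

24.00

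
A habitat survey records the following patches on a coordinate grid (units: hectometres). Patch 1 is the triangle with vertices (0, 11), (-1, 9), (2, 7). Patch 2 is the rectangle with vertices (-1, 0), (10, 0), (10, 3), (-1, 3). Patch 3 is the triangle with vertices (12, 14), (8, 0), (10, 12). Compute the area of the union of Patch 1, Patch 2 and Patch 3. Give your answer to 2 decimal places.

46.46

By inclusion–exclusion:
Individual areas: |Patch 1| = 4, |Patch 2| = 33, |Patch 3| = 10.
|Patch 1∩Patch 2| = 0.
|Patch 1∩Patch 3| = 0.
|Patch 2∩Patch 3| = 0.5357.
|Patch 1∩Patch 2∩Patch 3| = 0.
|Patch 1 ∪ Patch 2 ∪ Patch 3| = 47 − 0.5357 + 0 = 46.46.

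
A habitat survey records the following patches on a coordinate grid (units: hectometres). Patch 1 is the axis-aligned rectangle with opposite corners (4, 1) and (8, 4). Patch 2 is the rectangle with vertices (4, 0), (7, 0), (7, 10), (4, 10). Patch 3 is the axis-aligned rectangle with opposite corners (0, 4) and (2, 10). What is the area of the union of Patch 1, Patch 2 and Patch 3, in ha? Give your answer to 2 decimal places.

By inclusion–exclusion:
Individual areas: |Patch 1| = 12, |Patch 2| = 30, |Patch 3| = 12.
|Patch 1∩Patch 2|: x∈[4,7], y∈[1,4] → 3·3 = 9.
|Patch 1∩Patch 3| = 0 (no overlap).
|Patch 2∩Patch 3| = 0 (no overlap).
|Patch 1∩Patch 2∩Patch 3| = 0.
|Patch 1 ∪ Patch 2 ∪ Patch 3| = 54 − 9 + 0 = 45.00.

45.00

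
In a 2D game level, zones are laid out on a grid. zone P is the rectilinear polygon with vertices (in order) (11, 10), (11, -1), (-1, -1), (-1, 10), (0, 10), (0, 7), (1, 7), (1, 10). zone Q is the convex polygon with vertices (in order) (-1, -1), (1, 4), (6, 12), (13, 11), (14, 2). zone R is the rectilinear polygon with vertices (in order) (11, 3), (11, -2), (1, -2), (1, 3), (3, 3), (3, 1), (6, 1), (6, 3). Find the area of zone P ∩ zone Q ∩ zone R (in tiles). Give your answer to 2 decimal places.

The intersection is the polygon with vertices (1,-0.6), (1,3), (3,3), (3,1), (6,1), (6,3), (11,3), (11,1.4).
By the shoelace formula its area is 20.00.

20.00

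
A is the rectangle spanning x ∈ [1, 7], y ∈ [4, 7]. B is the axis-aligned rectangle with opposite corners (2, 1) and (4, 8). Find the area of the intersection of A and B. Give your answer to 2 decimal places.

|A∩B|: x∈[2,4], y∈[4,7] → 2·3 = 6.

6.00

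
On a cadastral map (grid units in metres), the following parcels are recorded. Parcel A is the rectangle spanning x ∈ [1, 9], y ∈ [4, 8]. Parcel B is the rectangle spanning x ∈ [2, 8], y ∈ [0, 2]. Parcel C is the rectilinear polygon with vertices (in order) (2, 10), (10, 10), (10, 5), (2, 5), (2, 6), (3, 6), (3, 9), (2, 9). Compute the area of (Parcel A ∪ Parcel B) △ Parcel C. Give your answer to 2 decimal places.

43.00

|Parcel A ∪ Parcel B| = 44.
|(Parcel A ∪ Parcel B) ∩ Parcel C| = 19.
|(Parcel A ∪ Parcel B) △ Parcel C| = 44 + 37 − 38 = 43.00.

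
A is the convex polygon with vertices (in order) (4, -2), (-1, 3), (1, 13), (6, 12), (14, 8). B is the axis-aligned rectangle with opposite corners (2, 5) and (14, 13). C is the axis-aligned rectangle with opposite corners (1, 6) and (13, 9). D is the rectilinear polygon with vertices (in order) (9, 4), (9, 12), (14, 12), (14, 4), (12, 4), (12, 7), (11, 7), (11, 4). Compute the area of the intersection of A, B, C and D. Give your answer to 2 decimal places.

10.25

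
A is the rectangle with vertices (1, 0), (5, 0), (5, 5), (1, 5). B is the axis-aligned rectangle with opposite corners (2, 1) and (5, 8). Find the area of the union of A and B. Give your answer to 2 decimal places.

By inclusion–exclusion:
Individual areas: |A| = 20, |B| = 21.
|A∩B|: x∈[2,5], y∈[1,5] → 3·4 = 12.
|A ∪ B| = 41 − 12 = 29.00.

29.00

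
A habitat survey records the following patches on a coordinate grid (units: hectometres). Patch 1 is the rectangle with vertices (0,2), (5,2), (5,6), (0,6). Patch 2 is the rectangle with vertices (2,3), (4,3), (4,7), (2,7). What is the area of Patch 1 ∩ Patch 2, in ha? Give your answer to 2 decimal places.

|Patch 1∩Patch 2|: x∈[2,4], y∈[3,6] → 2·3 = 6.

6.00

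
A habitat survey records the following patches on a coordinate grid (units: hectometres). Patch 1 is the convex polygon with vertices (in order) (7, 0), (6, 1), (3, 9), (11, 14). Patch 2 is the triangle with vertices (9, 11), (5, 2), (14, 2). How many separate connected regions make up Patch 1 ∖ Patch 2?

2

Patch 1 ∖ Patch 2 splits into 2 disjoint pieces (area 2.2589, area 30.5414).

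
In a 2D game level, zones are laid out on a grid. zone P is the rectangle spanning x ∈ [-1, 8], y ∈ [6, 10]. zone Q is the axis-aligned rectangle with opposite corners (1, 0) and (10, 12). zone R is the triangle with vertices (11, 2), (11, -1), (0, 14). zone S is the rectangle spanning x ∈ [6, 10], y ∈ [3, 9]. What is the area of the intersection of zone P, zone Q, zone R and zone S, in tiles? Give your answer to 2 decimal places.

0.97

The intersection is the polygon with vertices (7.333,6), (6,6), (6,7.455).
By the shoelace formula its area is 0.97.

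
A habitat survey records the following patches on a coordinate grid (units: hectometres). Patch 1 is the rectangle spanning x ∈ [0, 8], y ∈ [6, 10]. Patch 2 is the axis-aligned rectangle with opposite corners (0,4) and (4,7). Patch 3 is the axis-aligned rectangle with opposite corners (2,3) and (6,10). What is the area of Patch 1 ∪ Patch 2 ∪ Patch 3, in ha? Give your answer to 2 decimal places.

By inclusion–exclusion:
Individual areas: |Patch 1| = 32, |Patch 2| = 12, |Patch 3| = 28.
|Patch 1∩Patch 2|: x∈[0,4], y∈[6,7] → 4·1 = 4.
|Patch 1∩Patch 3|: x∈[2,6], y∈[6,10] → 4·4 = 16.
|Patch 2∩Patch 3|: x∈[2,4], y∈[4,7] → 2·3 = 6.
|Patch 1∩Patch 2∩Patch 3| = 2.
|Patch 1 ∪ Patch 2 ∪ Patch 3| = 72 − 26 + 2 = 48.00.

48.00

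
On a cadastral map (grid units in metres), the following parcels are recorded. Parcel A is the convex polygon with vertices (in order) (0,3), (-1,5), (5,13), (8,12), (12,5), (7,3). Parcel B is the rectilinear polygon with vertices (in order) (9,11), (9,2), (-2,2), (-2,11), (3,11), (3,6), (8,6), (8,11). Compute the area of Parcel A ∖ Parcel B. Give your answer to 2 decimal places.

|Parcel A| = 80.5, |Parcel A∩Parcel B| = 39.706.
|Parcel A ∖ Parcel B| = |Parcel A| − |Parcel A∩Parcel B| = 80.5 − 39.706 = 40.79.

40.79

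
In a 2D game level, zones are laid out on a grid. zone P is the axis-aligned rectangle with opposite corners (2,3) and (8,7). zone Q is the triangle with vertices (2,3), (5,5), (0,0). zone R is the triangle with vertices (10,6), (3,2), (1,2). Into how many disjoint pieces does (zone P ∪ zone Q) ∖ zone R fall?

(zone P ∪ zone Q) ∖ zone R splits into 3 disjoint pieces (area 19.4545, area 3.0179, area 0.6667).

3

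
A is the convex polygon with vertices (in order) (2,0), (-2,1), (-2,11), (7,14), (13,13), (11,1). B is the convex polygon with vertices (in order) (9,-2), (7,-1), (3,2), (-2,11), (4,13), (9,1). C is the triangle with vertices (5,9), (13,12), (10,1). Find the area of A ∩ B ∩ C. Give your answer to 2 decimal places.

The intersection is the polygon with vertices (7,5.8), (5,9), (5.577,9.216).
By the shoelace formula its area is 1.14.

1.14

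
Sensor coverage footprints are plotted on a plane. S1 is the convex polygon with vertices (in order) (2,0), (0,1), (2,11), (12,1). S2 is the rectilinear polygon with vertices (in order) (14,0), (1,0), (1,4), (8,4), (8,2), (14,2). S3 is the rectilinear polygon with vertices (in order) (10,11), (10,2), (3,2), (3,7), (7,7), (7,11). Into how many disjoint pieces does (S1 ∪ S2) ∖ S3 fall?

(S1 ∪ S2) ∖ S3 is a single connected region.

1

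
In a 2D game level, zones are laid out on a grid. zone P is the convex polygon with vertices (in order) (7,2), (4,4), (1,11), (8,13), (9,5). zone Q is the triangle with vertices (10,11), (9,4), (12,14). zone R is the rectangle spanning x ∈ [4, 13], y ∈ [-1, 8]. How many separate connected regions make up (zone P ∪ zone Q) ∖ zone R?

2

(zone P ∪ zone Q) ∖ zone R splits into 2 disjoint pieces (area 31.0625, area 4.2429).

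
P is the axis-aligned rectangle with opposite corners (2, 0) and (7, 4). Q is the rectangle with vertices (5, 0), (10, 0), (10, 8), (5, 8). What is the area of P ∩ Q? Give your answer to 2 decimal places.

8.00

|P∩Q|: x∈[5,7], y∈[0,4] → 2·4 = 8.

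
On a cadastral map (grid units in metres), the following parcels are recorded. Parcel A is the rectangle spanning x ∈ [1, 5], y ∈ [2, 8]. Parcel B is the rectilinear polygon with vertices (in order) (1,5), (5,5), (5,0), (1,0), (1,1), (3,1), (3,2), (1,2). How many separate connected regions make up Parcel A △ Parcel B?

2

Parcel A △ Parcel B splits into 2 disjoint pieces (area 12, area 6).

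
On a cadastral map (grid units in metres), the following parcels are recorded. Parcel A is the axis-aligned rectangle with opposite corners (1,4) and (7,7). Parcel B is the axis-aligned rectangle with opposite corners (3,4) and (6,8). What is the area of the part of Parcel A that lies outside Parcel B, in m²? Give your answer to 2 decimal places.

9.00

|Parcel A∩Parcel B|: x∈[3,6], y∈[4,7] → 3·3 = 9.
|Parcel A| = 18.
|Parcel A ∖ Parcel B| = |Parcel A| − |Parcel A∩Parcel B| = 18 − 9 = 9.00.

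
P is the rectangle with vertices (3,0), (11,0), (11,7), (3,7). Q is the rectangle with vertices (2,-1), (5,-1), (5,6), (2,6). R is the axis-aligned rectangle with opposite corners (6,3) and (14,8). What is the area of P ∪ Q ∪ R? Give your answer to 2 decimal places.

85.00

By inclusion–exclusion:
Individual areas: |P| = 56, |Q| = 21, |R| = 40.
|P∩Q|: x∈[3,5], y∈[0,6] → 2·6 = 12.
|P∩R|: x∈[6,11], y∈[3,7] → 5·4 = 20.
|Q∩R| = 0 (no overlap).
|P∩Q∩R| = 0.
|P ∪ Q ∪ R| = 117 − 32 + 0 = 85.00.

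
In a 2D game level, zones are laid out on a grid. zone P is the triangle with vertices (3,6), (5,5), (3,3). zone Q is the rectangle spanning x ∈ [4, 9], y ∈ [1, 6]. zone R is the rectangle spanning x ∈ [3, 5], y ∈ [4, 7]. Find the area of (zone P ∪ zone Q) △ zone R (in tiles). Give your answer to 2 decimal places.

25.75

|zone P ∪ zone Q| = 27.25.
|(zone P ∪ zone Q) ∩ zone R| = 3.75.
|(zone P ∪ zone Q) △ zone R| = 27.25 + 6 − 7.5 = 25.75.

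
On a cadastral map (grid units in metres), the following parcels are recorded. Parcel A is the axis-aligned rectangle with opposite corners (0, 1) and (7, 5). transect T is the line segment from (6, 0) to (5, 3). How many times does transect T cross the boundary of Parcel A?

1

The segment meets the boundary at (5.667,1).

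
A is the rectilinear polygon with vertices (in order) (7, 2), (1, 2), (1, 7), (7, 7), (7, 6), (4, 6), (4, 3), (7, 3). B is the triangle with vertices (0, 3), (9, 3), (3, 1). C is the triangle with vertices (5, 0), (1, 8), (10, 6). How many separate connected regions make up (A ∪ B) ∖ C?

3

(A ∪ B) ∖ C splits into 3 disjoint pieces (area 10.7619, area 0.25, area 0.5833).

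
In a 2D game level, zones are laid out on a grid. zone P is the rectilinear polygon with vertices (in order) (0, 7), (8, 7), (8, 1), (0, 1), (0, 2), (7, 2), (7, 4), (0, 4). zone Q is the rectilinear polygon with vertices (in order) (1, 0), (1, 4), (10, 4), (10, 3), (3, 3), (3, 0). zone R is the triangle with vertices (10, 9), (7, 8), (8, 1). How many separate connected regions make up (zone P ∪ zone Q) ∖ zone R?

(zone P ∪ zone Q) ∖ zone R splits into 2 disjoint pieces (area 1.375, area 41.4286).

2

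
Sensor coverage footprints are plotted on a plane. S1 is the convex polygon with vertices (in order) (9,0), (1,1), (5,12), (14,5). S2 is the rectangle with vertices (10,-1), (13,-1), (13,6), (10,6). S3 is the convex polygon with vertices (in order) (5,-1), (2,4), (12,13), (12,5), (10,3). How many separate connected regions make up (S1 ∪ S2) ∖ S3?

3

(S1 ∪ S2) ∖ S3 splits into 3 disjoint pieces (area 4.5977, area 15.9631, area 22.8035).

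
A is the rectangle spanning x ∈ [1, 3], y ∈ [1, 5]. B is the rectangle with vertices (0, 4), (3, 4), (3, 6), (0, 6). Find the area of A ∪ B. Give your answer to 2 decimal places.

By inclusion–exclusion:
Individual areas: |A| = 8, |B| = 6.
|A∩B|: x∈[1,3], y∈[4,5] → 2·1 = 2.
|A ∪ B| = 14 − 2 = 12.00.

12.00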